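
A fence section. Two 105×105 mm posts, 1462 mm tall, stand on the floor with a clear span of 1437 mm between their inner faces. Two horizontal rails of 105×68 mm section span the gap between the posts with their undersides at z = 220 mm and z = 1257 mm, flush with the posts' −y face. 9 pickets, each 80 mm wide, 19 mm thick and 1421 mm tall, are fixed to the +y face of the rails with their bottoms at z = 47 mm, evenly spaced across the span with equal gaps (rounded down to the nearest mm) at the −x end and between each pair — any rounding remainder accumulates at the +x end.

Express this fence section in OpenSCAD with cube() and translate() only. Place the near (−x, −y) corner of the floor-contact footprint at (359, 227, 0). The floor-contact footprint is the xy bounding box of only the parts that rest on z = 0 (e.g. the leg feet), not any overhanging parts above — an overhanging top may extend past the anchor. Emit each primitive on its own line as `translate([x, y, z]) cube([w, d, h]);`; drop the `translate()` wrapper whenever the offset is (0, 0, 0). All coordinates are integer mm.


translate([359, 227, 0]) cube([105, 105, 1462]);
translate([1901, 227, 0]) cube([105, 105, 1462]);
translate([464, 227, 220]) cube([1437, 105, 68]);
translate([464, 227, 1257]) cube([1437, 105, 68]);
translate([535, 332, 47]) cube([80, 19, 1421]);
translate([686, 332, 47]) cube([80, 19, 1421]);
translate([837, 332, 47]) cube([80, 19, 1421]);
translate([988, 332, 47]) cube([80, 19, 1421]);
translate([1139, 332, 47]) cube([80, 19, 1421]);
translate([1290, 332, 47]) cube([80, 19, 1421]);
translate([1441, 332, 47]) cube([80, 19, 1421]);
translate([1592, 332, 47]) cube([80, 19, 1421]);
translate([1743, 332, 47]) cube([80, 19, 1421]);


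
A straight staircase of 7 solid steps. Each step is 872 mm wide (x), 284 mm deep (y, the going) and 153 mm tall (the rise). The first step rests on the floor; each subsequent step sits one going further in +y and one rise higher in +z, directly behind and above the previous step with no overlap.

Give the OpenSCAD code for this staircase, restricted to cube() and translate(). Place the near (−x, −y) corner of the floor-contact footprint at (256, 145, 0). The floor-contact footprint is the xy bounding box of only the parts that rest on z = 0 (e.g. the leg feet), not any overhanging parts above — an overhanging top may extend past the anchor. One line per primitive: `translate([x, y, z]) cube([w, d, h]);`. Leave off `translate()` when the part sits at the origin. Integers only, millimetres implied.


translate([256, 145, 0]) cube([872, 284, 153]);
translate([256, 429, 153]) cube([872, 284, 153]);
translate([256, 713, 306]) cube([872, 284, 153]);
translate([256, 997, 459]) cube([872, 284, 153]);
translate([256, 1281, 612]) cube([872, 284, 153]);
translate([256, 1565, 765]) cube([872, 284, 153]);
translate([256, 1849, 918]) cube([872, 284, 153]);


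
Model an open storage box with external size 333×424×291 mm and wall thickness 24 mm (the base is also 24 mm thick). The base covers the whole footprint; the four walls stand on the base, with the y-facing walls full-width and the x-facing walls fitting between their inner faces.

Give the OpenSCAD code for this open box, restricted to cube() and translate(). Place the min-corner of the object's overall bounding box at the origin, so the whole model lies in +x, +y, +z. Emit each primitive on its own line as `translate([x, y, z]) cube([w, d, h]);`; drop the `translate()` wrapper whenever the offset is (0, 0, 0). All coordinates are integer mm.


cube([333, 424, 24]);
translate([0, 0, 24]) cube([333, 24, 267]);
translate([0, 400, 24]) cube([333, 24, 267]);
translate([0, 24, 24]) cube([24, 376, 267]);
translate([309, 24, 24]) cube([24, 376, 267]);


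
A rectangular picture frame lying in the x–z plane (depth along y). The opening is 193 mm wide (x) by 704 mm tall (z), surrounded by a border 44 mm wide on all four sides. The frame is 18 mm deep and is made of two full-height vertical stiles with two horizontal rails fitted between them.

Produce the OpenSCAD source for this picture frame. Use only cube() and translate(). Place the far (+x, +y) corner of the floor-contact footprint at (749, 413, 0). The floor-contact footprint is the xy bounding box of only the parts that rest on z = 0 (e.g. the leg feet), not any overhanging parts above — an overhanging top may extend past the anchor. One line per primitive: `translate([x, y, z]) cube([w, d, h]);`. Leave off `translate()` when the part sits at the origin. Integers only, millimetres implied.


translate([468, 395, 0]) cube([44, 18, 792]);
translate([705, 395, 0]) cube([44, 18, 792]);
translate([512, 395, 0]) cube([193, 18, 44]);
translate([512, 395, 748]) cube([193, 18, 44]);


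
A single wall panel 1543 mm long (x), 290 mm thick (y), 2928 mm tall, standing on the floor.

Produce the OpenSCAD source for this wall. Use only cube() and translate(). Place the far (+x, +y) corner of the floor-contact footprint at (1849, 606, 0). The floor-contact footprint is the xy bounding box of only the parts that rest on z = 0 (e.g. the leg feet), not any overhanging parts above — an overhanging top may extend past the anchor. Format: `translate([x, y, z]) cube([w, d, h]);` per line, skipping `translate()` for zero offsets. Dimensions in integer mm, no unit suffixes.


translate([306, 316, 0]) cube([1543, 290, 2928]);


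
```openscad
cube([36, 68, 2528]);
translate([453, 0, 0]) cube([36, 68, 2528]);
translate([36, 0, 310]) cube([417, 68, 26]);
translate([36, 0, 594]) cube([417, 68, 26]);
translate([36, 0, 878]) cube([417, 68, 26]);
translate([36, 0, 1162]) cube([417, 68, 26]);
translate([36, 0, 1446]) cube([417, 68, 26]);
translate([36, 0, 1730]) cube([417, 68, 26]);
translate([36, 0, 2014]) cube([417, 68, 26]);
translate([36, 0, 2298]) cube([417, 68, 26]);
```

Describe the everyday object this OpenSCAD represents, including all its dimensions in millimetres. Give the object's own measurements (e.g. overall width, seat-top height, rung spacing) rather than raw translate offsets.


A straight ladder. Two 36×68 mm vertical rails, 2528 mm tall, stand 489 mm apart (outside-to-outside) with their front faces coplanar on the −y side. 8 rungs, each 68 mm deep and 26 mm tall, span between the inner faces of the rails, front faces flush with the rails. The lowest rung's underside is at z = 310 mm and rungs are spaced 284 mm apart (underside to underside).


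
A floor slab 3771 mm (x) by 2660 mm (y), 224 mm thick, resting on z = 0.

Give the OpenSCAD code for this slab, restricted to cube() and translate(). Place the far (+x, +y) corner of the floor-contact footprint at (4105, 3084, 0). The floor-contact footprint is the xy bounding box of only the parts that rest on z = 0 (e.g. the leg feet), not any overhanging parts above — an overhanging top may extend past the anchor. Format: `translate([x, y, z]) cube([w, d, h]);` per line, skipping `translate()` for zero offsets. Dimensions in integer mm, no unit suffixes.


translate([334, 424, 0]) cube([3771, 2660, 224]);


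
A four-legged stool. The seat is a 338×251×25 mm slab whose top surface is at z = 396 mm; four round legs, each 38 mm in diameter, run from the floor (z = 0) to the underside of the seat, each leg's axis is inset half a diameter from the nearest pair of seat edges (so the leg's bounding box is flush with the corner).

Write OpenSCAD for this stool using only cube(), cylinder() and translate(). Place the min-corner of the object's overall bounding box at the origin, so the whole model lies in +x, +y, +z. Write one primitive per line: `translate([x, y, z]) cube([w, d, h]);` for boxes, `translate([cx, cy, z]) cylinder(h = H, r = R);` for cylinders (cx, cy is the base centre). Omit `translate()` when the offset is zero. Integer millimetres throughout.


// leg_h = 396 - 25 = 371
translate([0, 0, 371]) cube([338, 251, 25]);
translate([19, 19, 0]) cylinder(h = 371, r = 19);
translate([319, 19, 0]) cylinder(h = 371, r = 19);
translate([19, 232, 0]) cylinder(h = 371, r = 19);
translate([319, 232, 0]) cylinder(h = 371, r = 19);


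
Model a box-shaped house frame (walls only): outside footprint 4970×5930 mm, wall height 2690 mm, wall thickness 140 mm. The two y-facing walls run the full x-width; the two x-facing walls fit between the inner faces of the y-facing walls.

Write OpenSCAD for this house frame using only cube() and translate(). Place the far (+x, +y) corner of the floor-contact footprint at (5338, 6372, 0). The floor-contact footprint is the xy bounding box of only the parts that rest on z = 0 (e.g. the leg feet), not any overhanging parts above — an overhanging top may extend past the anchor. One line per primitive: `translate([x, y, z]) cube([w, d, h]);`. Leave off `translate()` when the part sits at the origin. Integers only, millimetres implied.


translate([368, 442, 0]) cube([4970, 140, 2690]);
translate([368, 6232, 0]) cube([4970, 140, 2690]);
translate([368, 582, 0]) cube([140, 5650, 2690]);
translate([5198, 582, 0]) cube([140, 5650, 2690]);


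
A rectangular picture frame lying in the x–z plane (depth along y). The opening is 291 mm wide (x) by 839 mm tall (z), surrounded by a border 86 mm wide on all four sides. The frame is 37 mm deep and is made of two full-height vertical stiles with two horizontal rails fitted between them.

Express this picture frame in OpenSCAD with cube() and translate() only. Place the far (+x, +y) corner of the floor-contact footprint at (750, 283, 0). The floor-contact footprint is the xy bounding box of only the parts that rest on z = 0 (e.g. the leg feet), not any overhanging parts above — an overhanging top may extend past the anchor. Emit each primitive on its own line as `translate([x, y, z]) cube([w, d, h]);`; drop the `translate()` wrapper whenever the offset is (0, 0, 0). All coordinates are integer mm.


translate([287, 246, 0]) cube([86, 37, 1011]);
translate([664, 246, 0]) cube([86, 37, 1011]);
translate([373, 246, 0]) cube([291, 37, 86]);
translate([373, 246, 925]) cube([291, 37, 86]);


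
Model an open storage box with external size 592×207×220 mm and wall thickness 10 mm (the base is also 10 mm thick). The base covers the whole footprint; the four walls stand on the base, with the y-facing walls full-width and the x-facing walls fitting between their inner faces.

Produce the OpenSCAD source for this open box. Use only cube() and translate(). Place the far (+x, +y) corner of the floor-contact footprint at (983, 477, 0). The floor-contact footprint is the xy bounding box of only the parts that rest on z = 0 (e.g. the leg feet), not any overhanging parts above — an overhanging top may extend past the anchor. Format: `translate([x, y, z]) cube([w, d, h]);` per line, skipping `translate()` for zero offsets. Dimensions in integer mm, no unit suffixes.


translate([391, 270, 0]) cube([592, 207, 10]);
translate([391, 270, 10]) cube([592, 10, 210]);
translate([391, 467, 10]) cube([592, 10, 210]);
translate([391, 280, 10]) cube([10, 187, 210]);
translate([973, 280, 10]) cube([10, 187, 210]);


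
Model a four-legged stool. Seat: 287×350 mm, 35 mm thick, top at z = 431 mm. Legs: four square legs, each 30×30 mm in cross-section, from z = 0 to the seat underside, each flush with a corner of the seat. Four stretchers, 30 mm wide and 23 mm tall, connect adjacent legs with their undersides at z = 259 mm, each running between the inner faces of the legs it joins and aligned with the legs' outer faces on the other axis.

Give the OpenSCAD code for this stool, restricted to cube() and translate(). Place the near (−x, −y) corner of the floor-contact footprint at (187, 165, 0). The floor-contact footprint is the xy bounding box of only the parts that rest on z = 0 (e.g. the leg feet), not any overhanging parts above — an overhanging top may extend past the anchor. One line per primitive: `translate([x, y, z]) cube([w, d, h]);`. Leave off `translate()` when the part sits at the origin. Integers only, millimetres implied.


translate([187, 165, 396]) cube([287, 350, 35]);
translate([187, 165, 0]) cube([30, 30, 396]);
translate([444, 165, 0]) cube([30, 30, 396]);
translate([187, 485, 0]) cube([30, 30, 396]);
translate([444, 485, 0]) cube([30, 30, 396]);
translate([217, 165, 259]) cube([227, 30, 23]);
translate([217, 485, 259]) cube([227, 30, 23]);
translate([187, 195, 259]) cube([30, 290, 23]);
translate([444, 195, 259]) cube([30, 290, 23]);


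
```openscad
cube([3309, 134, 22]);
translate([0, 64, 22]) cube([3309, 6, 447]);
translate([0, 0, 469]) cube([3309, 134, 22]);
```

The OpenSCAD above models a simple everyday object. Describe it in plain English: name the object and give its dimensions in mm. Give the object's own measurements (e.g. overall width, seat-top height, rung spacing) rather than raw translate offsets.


An I-beam lying along x, 3309 mm long. Overall section height 491 mm. Two flanges 134 mm wide (y) and 22 mm thick, one on the floor and one at the top; a web 6 mm thick runs between them, centred on the flange width.


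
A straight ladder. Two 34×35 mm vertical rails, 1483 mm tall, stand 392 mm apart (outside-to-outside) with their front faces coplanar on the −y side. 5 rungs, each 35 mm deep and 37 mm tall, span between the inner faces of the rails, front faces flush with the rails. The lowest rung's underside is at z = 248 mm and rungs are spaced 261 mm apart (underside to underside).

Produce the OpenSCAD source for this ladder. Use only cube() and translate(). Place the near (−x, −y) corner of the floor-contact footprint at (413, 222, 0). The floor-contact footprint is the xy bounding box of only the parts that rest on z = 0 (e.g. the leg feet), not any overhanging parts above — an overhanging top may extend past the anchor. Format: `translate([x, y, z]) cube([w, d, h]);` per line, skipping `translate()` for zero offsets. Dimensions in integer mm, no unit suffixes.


// rung span = 392 - 2*34 = 324
// rung[k] z = 248 + k*261
translate([413, 222, 0]) cube([34, 35, 1483]);
translate([771, 222, 0]) cube([34, 35, 1483]);
translate([447, 222, 248]) cube([324, 35, 37]);
translate([447, 222, 509]) cube([324, 35, 37]);
translate([447, 222, 770]) cube([324, 35, 37]);
translate([447, 222, 1031]) cube([324, 35, 37]);
translate([447, 222, 1292]) cube([324, 35, 37]);


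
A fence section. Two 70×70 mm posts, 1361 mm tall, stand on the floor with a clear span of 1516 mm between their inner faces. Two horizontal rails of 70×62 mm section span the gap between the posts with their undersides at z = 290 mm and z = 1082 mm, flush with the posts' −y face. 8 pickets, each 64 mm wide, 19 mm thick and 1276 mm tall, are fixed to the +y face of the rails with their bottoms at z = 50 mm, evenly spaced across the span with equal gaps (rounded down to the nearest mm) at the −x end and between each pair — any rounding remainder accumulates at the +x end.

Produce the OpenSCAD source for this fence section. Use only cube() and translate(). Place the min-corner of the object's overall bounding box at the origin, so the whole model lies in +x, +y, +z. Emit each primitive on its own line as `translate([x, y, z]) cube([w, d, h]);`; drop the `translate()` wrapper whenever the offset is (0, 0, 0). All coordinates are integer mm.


cube([70, 70, 1361]);
translate([1586, 0, 0]) cube([70, 70, 1361]);
translate([70, 0, 290]) cube([1516, 70, 62]);
translate([70, 0, 1082]) cube([1516, 70, 62]);
translate([181, 70, 50]) cube([64, 19, 1276]);
translate([356, 70, 50]) cube([64, 19, 1276]);
translate([531, 70, 50]) cube([64, 19, 1276]);
translate([706, 70, 50]) cube([64, 19, 1276]);
translate([881, 70, 50]) cube([64, 19, 1276]);
translate([1056, 70, 50]) cube([64, 19, 1276]);
translate([1231, 70, 50]) cube([64, 19, 1276]);
translate([1406, 70, 50]) cube([64, 19, 1276]);


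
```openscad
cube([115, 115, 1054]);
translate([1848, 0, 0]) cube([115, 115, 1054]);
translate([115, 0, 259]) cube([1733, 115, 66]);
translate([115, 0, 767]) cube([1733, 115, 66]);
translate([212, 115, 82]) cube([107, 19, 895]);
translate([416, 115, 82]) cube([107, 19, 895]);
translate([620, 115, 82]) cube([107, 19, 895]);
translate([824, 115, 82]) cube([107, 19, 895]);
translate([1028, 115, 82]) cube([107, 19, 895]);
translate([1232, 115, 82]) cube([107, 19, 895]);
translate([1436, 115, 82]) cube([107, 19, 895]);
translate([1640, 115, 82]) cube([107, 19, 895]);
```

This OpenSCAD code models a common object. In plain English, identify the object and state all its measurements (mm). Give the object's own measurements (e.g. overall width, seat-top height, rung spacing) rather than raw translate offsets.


A fence section. Two 115×115 mm posts, 1054 mm tall, stand on the floor with a clear span of 1733 mm between their inner faces. Two horizontal rails of 115×66 mm section span the gap between the posts with their undersides at z = 259 mm and z = 767 mm, flush with the posts' −y face. 8 pickets, each 107 mm wide, 19 mm thick and 895 mm tall, are fixed to the +y face of the rails with their bottoms at z = 82 mm, spaced across the span with a 97 mm gap after the −x post and between neighbouring pickets, with 101 mm left before the +x post.


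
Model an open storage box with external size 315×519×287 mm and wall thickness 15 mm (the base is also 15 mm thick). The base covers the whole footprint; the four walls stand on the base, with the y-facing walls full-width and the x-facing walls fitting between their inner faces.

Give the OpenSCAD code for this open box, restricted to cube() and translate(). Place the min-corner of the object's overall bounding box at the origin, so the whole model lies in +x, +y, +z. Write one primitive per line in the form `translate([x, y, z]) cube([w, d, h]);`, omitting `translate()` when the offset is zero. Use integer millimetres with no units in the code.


cube([315, 519, 15]);
translate([0, 0, 15]) cube([315, 15, 272]);
translate([0, 504, 15]) cube([315, 15, 272]);
translate([0, 15, 15]) cube([15, 489, 272]);
translate([300, 15, 15]) cube([15, 489, 272]);


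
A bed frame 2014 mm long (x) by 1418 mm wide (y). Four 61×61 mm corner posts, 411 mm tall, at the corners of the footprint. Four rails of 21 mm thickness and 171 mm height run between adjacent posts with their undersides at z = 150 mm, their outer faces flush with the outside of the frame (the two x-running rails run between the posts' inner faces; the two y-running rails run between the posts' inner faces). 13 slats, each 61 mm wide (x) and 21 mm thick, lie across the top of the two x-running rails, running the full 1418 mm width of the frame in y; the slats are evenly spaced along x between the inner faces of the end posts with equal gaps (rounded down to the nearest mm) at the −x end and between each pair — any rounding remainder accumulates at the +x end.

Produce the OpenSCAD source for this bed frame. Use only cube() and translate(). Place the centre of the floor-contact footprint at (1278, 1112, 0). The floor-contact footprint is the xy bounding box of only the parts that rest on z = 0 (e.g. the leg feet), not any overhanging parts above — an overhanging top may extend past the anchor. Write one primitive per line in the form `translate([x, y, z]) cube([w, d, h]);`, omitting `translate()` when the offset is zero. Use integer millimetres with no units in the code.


// slat z = rail_z + rail_h = 150 + 171 = 321
// slat gap = ⌊(1892 − 13·61) / 14⌋ = 78
translate([271, 403, 0]) cube([61, 61, 411]);
translate([271, 1760, 0]) cube([61, 61, 411]);
translate([2224, 403, 0]) cube([61, 61, 411]);
translate([2224, 1760, 0]) cube([61, 61, 411]);
translate([332, 403, 150]) cube([1892, 21, 171]);
translate([332, 1800, 150]) cube([1892, 21, 171]);
translate([271, 464, 150]) cube([21, 1296, 171]);
translate([2264, 464, 150]) cube([21, 1296, 171]);
translate([410, 403, 321]) cube([61, 1418, 21]);
translate([549, 403, 321]) cube([61, 1418, 21]);
translate([688, 403, 321]) cube([61, 1418, 21]);
translate([827, 403, 321]) cube([61, 1418, 21]);
translate([966, 403, 321]) cube([61, 1418, 21]);
translate([1105, 403, 321]) cube([61, 1418, 21]);
translate([1244, 403, 321]) cube([61, 1418, 21]);
translate([1383, 403, 321]) cube([61, 1418, 21]);
translate([1522, 403, 321]) cube([61, 1418, 21]);
translate([1661, 403, 321]) cube([61, 1418, 21]);
translate([1800, 403, 321]) cube([61, 1418, 21]);
translate([1939, 403, 321]) cube([61, 1418, 21]);
translate([2078, 403, 321]) cube([61, 1418, 21]);


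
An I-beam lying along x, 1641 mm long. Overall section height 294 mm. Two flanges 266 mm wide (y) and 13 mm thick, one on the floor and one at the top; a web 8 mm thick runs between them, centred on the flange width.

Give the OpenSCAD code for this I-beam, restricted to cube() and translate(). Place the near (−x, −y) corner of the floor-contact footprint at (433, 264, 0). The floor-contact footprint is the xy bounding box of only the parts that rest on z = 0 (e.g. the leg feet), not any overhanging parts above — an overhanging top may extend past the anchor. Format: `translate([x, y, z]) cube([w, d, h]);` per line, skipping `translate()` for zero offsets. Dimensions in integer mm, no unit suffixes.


translate([433, 264, 0]) cube([1641, 266, 13]);
translate([433, 393, 13]) cube([1641, 8, 268]);
translate([433, 264, 281]) cube([1641, 266, 13]);


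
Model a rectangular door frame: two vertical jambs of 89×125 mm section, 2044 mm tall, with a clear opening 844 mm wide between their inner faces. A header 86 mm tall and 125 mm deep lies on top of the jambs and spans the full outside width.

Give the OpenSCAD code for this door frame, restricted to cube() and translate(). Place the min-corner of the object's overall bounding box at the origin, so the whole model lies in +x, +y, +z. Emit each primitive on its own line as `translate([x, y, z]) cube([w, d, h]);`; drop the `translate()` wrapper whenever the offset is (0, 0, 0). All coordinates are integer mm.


cube([89, 125, 2044]);
translate([933, 0, 0]) cube([89, 125, 2044]);
translate([0, 0, 2044]) cube([1022, 125, 86]);


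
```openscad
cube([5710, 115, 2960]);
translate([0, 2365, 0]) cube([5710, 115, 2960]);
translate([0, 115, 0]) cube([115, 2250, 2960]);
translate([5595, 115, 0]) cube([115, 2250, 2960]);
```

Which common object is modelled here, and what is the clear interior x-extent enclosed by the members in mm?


A house (or room) frame. The interior width is 5480 mm.

Four 2960 mm walls enclosing a rectangle with no floor or roof — a room or house frame. Outside width is 5710 mm and wall thickness is 115 mm, so the interior width is 5710 − 2 × 115 = 5480 mm.


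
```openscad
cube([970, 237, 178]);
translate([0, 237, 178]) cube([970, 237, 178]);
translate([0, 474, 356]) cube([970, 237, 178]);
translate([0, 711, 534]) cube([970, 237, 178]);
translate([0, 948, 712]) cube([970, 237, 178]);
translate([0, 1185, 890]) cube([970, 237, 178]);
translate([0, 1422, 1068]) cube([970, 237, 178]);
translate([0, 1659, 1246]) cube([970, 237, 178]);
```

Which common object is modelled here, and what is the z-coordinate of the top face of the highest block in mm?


A staircase. The total rise is 1424 mm.

8 identical blocks, each offset up and back from the previous — a staircase. Each step is 178 mm tall and there are 8 of them, so the total rise is 8 × 178 = 1424 mm.


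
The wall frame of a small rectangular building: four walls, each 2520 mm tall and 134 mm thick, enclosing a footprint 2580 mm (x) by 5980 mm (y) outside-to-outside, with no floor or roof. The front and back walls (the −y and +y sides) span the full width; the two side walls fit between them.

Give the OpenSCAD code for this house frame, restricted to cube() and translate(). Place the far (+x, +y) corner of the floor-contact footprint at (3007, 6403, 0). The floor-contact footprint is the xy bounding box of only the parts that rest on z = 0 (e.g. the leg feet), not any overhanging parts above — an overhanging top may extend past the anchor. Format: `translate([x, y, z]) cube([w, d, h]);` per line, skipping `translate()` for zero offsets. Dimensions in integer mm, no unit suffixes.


translate([427, 423, 0]) cube([2580, 134, 2520]);
translate([427, 6269, 0]) cube([2580, 134, 2520]);
translate([427, 557, 0]) cube([134, 5712, 2520]);
translate([2873, 557, 0]) cube([134, 5712, 2520]);


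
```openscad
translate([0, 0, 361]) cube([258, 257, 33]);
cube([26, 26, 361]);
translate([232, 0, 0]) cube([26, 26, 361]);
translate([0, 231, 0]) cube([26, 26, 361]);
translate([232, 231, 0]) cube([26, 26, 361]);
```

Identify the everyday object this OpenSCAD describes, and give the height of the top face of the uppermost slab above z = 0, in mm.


A stool. The seat height is 394 mm.

A 258×257×33 slab at z = 361 on four corner posts — a stool. The seat top is 361 + 33 = 394 mm.


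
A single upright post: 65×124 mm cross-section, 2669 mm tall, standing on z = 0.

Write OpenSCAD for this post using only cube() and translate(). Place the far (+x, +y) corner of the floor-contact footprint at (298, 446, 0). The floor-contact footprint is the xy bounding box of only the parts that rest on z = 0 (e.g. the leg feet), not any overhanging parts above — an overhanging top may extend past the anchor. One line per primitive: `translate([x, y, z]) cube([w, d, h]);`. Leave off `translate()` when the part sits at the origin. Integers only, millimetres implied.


translate([233, 322, 0]) cube([65, 124, 2669]);


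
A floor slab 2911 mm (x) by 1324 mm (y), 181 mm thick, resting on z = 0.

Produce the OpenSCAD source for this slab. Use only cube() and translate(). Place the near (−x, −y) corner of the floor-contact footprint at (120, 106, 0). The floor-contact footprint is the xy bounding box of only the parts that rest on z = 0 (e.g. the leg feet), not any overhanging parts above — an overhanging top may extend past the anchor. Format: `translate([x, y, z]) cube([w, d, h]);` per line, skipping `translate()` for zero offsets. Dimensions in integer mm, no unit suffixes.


translate([120, 106, 0]) cube([2911, 1324, 181]);


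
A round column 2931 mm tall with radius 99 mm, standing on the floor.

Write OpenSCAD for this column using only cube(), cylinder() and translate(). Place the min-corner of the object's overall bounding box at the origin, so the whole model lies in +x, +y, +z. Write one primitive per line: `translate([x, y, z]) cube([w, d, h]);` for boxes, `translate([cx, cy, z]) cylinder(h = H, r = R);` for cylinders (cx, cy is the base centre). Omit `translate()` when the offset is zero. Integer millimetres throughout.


translate([99, 99, 0]) cylinder(h = 2931, r = 99);


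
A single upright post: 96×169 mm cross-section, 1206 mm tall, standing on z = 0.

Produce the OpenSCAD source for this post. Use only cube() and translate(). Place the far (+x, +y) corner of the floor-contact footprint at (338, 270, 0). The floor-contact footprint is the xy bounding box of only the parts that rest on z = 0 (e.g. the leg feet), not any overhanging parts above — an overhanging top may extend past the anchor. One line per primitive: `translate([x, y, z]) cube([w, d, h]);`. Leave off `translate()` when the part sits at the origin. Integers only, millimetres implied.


translate([242, 101, 0]) cube([96, 169, 1206]);


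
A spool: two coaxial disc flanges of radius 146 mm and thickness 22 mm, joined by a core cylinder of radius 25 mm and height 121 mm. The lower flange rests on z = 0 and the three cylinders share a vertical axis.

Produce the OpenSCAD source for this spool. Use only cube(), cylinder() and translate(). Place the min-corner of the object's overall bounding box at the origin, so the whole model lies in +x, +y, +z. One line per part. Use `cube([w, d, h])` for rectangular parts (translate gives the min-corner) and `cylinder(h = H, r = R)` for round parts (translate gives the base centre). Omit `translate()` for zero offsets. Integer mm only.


translate([146, 146, 0]) cylinder(h = 22, r = 146);
translate([146, 146, 22]) cylinder(h = 121, r = 25);
translate([146, 146, 143]) cylinder(h = 22, r = 146);


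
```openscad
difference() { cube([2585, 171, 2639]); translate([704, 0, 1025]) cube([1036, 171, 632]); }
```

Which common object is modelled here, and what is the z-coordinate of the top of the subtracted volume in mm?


A wall with a window opening. The window head height is 1657 mm.

A wall with a rectangular opening subtracted — a window. Sill at z = 1025, opening 632 mm tall, so the head is at 1025 + 632 = 1657 mm.


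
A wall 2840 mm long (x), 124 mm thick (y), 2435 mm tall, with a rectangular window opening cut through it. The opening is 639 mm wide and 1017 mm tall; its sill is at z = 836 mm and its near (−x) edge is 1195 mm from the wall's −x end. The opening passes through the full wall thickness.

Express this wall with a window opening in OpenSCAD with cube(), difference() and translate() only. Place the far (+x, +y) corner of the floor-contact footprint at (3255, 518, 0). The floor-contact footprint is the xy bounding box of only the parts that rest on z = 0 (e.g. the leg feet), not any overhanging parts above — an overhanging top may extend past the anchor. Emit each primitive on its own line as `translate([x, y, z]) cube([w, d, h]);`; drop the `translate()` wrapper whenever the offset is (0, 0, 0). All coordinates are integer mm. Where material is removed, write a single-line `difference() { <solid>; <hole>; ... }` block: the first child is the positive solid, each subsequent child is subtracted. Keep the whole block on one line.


difference() { translate([415, 394, 0]) cube([2840, 124, 2435]); translate([1610, 394, 836]) cube([639, 124, 1017]); }


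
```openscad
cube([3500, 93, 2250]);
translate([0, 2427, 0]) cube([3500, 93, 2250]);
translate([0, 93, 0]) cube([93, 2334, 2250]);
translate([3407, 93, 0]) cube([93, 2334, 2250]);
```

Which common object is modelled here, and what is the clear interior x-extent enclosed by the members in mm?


A house (or room) frame. The interior width is 3314 mm.

Four 2250 mm walls enclosing a rectangle with no floor or roof — a room or house frame. Outside width is 3500 mm and wall thickness is 93 mm, so the interior width is 3500 − 2 × 93 = 3314 mm.


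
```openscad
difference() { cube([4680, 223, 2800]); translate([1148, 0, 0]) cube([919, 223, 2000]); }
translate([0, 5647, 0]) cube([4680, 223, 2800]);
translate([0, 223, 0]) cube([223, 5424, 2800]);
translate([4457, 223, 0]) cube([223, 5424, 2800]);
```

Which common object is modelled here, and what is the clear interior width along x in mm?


A single room. The interior width is 4234 mm.

Four walls enclosing a rectangle with a door in the front wall — a room. Outside width 4680 minus two 223 mm walls gives 4234 mm.


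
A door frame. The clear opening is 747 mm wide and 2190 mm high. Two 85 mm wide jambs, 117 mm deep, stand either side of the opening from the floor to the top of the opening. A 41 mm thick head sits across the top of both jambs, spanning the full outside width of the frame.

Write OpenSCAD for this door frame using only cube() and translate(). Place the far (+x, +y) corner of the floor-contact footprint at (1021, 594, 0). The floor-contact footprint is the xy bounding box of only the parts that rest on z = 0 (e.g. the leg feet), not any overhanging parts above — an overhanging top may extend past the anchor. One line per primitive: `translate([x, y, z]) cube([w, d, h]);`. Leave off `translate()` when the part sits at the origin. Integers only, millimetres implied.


translate([104, 477, 0]) cube([85, 117, 2190]);
translate([936, 477, 0]) cube([85, 117, 2190]);
translate([104, 477, 2190]) cube([917, 117, 41]);


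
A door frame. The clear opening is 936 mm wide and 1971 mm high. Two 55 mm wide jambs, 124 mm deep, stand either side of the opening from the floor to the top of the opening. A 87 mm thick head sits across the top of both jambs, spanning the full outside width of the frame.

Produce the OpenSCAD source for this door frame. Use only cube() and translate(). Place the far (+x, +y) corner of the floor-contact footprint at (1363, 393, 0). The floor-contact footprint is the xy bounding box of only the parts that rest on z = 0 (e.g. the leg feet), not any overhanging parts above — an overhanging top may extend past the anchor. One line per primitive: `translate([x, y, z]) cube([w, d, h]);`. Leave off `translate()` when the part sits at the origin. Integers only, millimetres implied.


translate([317, 269, 0]) cube([55, 124, 1971]);
translate([1308, 269, 0]) cube([55, 124, 1971]);
translate([317, 269, 1971]) cube([1046, 124, 87]);


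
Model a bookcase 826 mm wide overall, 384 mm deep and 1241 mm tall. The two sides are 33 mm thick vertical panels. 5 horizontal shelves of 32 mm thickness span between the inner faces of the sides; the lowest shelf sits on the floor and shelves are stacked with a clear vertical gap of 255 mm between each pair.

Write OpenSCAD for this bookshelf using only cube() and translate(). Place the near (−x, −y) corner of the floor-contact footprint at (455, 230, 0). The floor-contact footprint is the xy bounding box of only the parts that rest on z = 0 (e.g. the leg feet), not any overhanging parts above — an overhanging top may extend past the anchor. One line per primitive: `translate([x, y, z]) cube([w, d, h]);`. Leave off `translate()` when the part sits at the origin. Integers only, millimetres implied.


translate([455, 230, 0]) cube([33, 384, 1241]);
translate([1248, 230, 0]) cube([33, 384, 1241]);
translate([488, 230, 0]) cube([760, 384, 32]);
translate([488, 230, 287]) cube([760, 384, 32]);
translate([488, 230, 574]) cube([760, 384, 32]);
translate([488, 230, 861]) cube([760, 384, 32]);
translate([488, 230, 1148]) cube([760, 384, 32]);


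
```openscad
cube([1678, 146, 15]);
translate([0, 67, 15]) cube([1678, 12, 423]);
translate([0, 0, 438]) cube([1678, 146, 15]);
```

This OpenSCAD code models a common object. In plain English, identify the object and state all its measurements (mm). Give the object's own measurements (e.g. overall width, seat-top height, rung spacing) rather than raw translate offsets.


An I-beam lying along x, 1678 mm long. Overall section height 453 mm. Two flanges 146 mm wide (y) and 15 mm thick, one on the floor and one at the top; a web 12 mm thick runs between them, centred on the flange width.


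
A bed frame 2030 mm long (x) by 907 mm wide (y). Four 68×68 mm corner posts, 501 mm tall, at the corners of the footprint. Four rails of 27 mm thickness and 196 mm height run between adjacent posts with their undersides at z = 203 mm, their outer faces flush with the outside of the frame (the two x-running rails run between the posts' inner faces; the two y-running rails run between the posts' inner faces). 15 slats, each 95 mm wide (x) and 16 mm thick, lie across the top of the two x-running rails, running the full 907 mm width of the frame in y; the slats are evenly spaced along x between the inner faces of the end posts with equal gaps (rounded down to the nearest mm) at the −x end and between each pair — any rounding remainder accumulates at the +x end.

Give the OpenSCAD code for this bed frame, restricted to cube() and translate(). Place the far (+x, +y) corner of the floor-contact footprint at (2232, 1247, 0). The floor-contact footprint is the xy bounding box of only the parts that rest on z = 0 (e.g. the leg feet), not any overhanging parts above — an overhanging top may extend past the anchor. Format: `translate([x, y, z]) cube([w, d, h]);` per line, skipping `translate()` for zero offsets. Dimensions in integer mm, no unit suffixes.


translate([202, 340, 0]) cube([68, 68, 501]);
translate([202, 1179, 0]) cube([68, 68, 501]);
translate([2164, 340, 0]) cube([68, 68, 501]);
translate([2164, 1179, 0]) cube([68, 68, 501]);
translate([270, 340, 203]) cube([1894, 27, 196]);
translate([270, 1220, 203]) cube([1894, 27, 196]);
translate([202, 408, 203]) cube([27, 771, 196]);
translate([2205, 408, 203]) cube([27, 771, 196]);
translate([299, 340, 399]) cube([95, 907, 16]);
translate([423, 340, 399]) cube([95, 907, 16]);
translate([547, 340, 399]) cube([95, 907, 16]);
translate([671, 340, 399]) cube([95, 907, 16]);
translate([795, 340, 399]) cube([95, 907, 16]);
translate([919, 340, 399]) cube([95, 907, 16]);
translate([1043, 340, 399]) cube([95, 907, 16]);
translate([1167, 340, 399]) cube([95, 907, 16]);
translate([1291, 340, 399]) cube([95, 907, 16]);
translate([1415, 340, 399]) cube([95, 907, 16]);
translate([1539, 340, 399]) cube([95, 907, 16]);
translate([1663, 340, 399]) cube([95, 907, 16]);
translate([1787, 340, 399]) cube([95, 907, 16]);
translate([1911, 340, 399]) cube([95, 907, 16]);
translate([2035, 340, 399]) cube([95, 907, 16]);


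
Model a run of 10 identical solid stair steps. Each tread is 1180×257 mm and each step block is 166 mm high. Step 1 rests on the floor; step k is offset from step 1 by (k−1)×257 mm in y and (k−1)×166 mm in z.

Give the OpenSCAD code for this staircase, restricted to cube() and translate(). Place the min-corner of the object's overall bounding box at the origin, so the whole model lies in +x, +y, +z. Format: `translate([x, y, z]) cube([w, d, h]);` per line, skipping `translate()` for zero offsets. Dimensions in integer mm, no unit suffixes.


cube([1180, 257, 166]);
translate([0, 257, 166]) cube([1180, 257, 166]);
translate([0, 514, 332]) cube([1180, 257, 166]);
translate([0, 771, 498]) cube([1180, 257, 166]);
translate([0, 1028, 664]) cube([1180, 257, 166]);
translate([0, 1285, 830]) cube([1180, 257, 166]);
translate([0, 1542, 996]) cube([1180, 257, 166]);
translate([0, 1799, 1162]) cube([1180, 257, 166]);
translate([0, 2056, 1328]) cube([1180, 257, 166]);
translate([0, 2313, 1494]) cube([1180, 257, 166]);


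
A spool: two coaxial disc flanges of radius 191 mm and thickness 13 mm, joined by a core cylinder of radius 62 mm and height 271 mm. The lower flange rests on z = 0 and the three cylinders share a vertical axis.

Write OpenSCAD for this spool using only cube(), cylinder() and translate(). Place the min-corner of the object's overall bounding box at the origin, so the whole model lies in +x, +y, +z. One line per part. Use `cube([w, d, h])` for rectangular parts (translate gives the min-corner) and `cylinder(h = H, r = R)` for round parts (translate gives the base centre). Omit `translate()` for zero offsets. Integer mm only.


translate([191, 191, 0]) cylinder(h = 13, r = 191);
translate([191, 191, 13]) cylinder(h = 271, r = 62);
translate([191, 191, 284]) cylinder(h = 13, r = 191);


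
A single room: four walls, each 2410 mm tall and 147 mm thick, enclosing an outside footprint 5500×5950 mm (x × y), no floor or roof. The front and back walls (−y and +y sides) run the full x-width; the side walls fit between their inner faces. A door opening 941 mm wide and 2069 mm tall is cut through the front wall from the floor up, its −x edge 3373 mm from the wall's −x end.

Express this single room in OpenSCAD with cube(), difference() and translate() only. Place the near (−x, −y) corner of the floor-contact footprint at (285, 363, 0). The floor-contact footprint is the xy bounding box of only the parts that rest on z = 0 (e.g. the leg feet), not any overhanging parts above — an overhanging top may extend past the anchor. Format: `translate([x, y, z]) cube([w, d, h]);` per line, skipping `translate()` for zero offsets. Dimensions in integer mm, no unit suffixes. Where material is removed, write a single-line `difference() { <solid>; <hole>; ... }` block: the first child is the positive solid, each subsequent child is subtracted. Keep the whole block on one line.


difference() { translate([285, 363, 0]) cube([5500, 147, 2410]); translate([3658, 363, 0]) cube([941, 147, 2069]); }
translate([285, 6166, 0]) cube([5500, 147, 2410]);
translate([285, 510, 0]) cube([147, 5656, 2410]);
translate([5638, 510, 0]) cube([147, 5656, 2410]);


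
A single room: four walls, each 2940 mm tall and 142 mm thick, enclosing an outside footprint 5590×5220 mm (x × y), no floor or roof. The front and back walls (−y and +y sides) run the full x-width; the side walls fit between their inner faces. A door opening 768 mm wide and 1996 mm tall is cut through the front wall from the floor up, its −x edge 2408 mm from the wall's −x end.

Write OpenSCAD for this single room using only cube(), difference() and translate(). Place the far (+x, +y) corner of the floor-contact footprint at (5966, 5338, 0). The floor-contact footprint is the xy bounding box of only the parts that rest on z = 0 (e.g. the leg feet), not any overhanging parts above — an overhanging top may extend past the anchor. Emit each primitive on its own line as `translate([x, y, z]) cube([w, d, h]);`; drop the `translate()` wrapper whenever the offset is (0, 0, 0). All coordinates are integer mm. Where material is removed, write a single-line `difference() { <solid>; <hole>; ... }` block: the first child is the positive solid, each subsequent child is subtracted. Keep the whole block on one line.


difference() { translate([376, 118, 0]) cube([5590, 142, 2940]); translate([2784, 118, 0]) cube([768, 142, 1996]); }
translate([376, 5196, 0]) cube([5590, 142, 2940]);
translate([376, 260, 0]) cube([142, 4936, 2940]);
translate([5824, 260, 0]) cube([142, 4936, 2940]);
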